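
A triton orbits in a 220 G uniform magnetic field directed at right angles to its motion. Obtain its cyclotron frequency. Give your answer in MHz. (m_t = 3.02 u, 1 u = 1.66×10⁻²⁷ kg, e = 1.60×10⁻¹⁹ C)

f ≈ 0.112 MHz

f = qB/(2πm) = (1×1.60×10^-19)(0.0220) / [2π(5.01×10^-27)] = 1.12×10^5 Hz.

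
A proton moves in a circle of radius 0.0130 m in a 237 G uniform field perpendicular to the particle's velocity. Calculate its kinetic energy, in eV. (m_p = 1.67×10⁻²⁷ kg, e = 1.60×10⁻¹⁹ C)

K ≈ 4.55 eV

v = qBr/m = (1×1.60×10^-19)(0.0237)(0.0130) / (1.67×10^-27) = 2.95×10^4 m/s.
K = ½mv² = 0.5·(1.67×10^-27)·(2.95×10^4)² = 7.28×10^-19 J = 4.55 eV.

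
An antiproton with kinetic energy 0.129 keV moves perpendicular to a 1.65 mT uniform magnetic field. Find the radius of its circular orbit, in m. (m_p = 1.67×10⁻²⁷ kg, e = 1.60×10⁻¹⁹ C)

Convert the energy: K = 0.129 keV = 2.06×10^-17 J.
v = √(2K/m) = √(2·2.06×10^-17/1.67×10^-27) = 1.57×10^5 m/s.
r = mv/(qB) = (1.67×10^-27)(1.57×10^5) / [(1×1.60×10^-19)(1.65×10^-3)] = 0.995 m.

r ≈ 0.995 m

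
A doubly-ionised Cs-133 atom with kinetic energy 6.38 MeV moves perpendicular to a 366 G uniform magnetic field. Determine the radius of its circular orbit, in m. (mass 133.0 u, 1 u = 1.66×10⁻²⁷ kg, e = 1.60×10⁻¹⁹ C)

Convert the energy: K = 6.38 MeV = 1.02×10^-12 J.
v = √(2K/m) = √(2·1.02×10^-12/2.21×10^-25) = 3.04×10^6 m/s.
r = mv/(qB) = (2.21×10^-25)(3.04×10^6) / [(2×1.60×10^-19)(0.0366)] = 57.3 m.

r ≈ 57.3 m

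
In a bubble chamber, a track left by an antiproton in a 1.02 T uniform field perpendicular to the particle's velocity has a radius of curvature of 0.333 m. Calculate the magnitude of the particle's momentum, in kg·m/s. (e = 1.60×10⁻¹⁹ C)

p ≈ 5.43×10^-20 kg·m/s

Since qvB = mv²/r, the momentum p = mv = qBr.
p = (1×1.60×10^-19)(1.02)(0.333) = 5.43×10^-20 kg·m/s.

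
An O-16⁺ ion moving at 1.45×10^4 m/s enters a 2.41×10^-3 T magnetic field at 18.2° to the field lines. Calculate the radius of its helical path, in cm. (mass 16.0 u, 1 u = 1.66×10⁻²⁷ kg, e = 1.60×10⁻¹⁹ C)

Only the perpendicular component v⊥ = v sin18.2° = 4530 m/s is bent by the field.
r = m v⊥ /(qB) = (2.66×10^-26)(4530) / [(1×1.60×10^-19)(2.41×10^-3)] = 0.312 m.

r ≈ 31.2 cm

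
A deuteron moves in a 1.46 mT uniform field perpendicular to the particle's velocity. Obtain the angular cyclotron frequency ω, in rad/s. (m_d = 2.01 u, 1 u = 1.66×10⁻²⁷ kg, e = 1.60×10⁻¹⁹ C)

ω = qB/m = (1×1.60×10^-19)(1.46×10^-3) / (3.34×10^-27) = 7.00×10^4 rad/s.

ω ≈ 7.00×10^4 rad/s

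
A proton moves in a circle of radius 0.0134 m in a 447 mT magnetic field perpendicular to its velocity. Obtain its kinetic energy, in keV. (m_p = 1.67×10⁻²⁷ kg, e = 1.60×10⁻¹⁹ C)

K ≈ 1.72 keV

v = qBr/m = (1×1.60×10^-19)(0.447)(0.0134) / (1.67×10^-27) = 5.74×10^5 m/s.
K = ½mv² = 0.5·(1.67×10^-27)·(5.74×10^5)² = 2.75×10^-16 J = 1.72 keV.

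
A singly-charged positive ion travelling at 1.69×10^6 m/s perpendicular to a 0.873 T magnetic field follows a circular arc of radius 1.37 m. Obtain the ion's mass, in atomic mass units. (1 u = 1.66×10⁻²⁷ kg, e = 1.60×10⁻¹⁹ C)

m ≈ 68.2 u

qvB = mv²/r ⇒ m = qBr/v.
m = (1×1.60×10^-19)(0.873)(1.37) / (1.69×10^6) = 1.13×10^-25 kg = 68.2 u.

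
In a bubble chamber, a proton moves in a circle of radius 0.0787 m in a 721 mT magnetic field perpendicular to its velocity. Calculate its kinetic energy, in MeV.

v = qBr/m = (1×1.60×10^-19)(0.721)(0.0787) / (1.67×10^-27) = 5.44×10^6 m/s.
K = ½mv² = 0.5·(1.67×10^-27)·(5.44×10^6)² = 2.47×10^-14 J = 0.154 MeV.

K ≈ 0.154 MeV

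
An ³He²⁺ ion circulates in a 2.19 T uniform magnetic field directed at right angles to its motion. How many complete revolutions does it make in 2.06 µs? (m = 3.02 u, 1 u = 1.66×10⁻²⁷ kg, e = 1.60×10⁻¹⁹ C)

N = 45

T = 2πm/(qB) = 2π(5.0132×10^-27) / [(2×1.60×10^-19)(2.19)] = 4.4947×10^-8 s.
N = t/T = 2.06×10^-6 / 4.4947×10^-8 ≈ 45.83, so 45 complete revolutions.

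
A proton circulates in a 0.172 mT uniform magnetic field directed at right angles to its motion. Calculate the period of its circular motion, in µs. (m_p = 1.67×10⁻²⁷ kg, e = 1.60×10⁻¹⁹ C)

The cyclotron period is independent of speed: T = 2πm/(qB).
T = 2π(1.67×10^-27) / [(1×1.60×10^-19)(1.72×10^-4)] = 3.81×10^-4 s.

T ≈ 381 µs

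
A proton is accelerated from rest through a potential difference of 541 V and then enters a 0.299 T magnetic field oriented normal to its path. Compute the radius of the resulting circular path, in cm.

r ≈ 1.12 cm

The kinetic energy gained is K = qV = (1×1.60×10^-19)(541) = 8.66×10^-17 J.
v = √(2K/m) = 3.22×10^5 m/s.
r = mv/(qB) = (1.67×10^-27)(3.22×10^5) / [(1×1.60×10^-19)(0.299)] = 0.0112 m.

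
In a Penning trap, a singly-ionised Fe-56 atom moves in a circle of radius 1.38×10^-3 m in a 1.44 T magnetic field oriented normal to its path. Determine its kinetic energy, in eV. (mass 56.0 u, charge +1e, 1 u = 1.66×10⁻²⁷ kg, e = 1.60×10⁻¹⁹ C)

v = qBr/m = (1×1.60×10^-19)(1.44)(1.38×10^-3) / (9.30×10^-26) = 3420 m/s.
K = ½mv² = 0.5·(9.30×10^-26)·(3420)² = 5.44×10^-19 J = 3.40 eV.

K ≈ 3.40 eV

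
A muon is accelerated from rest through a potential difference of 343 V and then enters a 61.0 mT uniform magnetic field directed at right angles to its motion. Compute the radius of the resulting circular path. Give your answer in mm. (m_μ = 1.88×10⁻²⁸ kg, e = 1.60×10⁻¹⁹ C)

The kinetic energy gained is K = qV = (1×1.60×10^-19)(343) = 5.49×10^-17 J.
v = √(2K/m) = 7.64×10^5 m/s.
r = mv/(qB) = (1.88×10^-28)(7.64×10^5) / [(1×1.60×10^-19)(0.0610)] = 0.0147 m.

r ≈ 14.7 mm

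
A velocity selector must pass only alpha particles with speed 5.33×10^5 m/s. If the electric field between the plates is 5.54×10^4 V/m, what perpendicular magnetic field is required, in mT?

B ≈ 104 mT

qE = qvB ⇒ B = E/v = (5.54×10^4) / (5.33×10^5) = 0.104 T.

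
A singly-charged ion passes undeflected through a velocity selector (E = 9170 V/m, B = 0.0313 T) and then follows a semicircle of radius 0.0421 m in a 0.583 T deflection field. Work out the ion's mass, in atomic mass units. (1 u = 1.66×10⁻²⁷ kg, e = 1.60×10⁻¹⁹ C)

m ≈ 8.07 u

v = E/B₁ = 2.93×10^5 m/s.
From r = mv/(qB₂), m = qB₂r/v = (1×1.60×10^-19)(0.583)(0.0421) / (2.93×10^5) = 1.34×10^-26 kg.
In atomic mass units: m = 1.34×10^-26 / 1.66×10^-27 = 8.07 u.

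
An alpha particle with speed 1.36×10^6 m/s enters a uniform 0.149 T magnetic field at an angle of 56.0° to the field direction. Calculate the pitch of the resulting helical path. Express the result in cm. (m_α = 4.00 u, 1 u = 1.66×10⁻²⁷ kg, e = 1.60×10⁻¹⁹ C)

The velocity component along B is v∥ = v cos56.0° = 7.61×10^5 m/s.
The cyclotron period T = 2πm/(qB) = 8.75×10^-7 s is set by m, q, B alone.
Pitch = v∥·T = (7.61×10^5)(8.75×10^-7) = 0.665 m.

pitch ≈ 66.5 cm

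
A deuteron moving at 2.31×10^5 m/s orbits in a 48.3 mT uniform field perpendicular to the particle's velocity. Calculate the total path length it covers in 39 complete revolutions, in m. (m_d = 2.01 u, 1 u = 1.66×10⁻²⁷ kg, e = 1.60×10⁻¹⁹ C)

r = mv/(qB) = 0.0997 m, so one revolution covers 2πr = 0.627 m.
In 39 revolutions: L = 39·2πr = 24.4 m.

L ≈ 24.4 m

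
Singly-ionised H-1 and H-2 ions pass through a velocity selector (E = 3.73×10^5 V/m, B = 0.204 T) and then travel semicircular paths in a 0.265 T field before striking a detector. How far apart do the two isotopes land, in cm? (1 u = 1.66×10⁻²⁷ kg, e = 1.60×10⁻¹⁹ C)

Δd ≈ 14.3 cm

Both emerge at v = E/B₁ = 1.83×10^6 m/s.
r = mv/(qB₂), so r₁ = 0.07158 m and r₂ = 0.1432 m, giving Δr = 0.0716 m.
After a semicircle each ion lands a diameter 2r from the entry slit, so the separation is 2Δr = 0.143 m.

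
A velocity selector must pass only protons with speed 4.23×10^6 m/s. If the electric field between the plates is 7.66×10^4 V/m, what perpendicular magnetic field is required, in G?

qE = qvB ⇒ B = E/v = (7.66×10^4) / (4.23×10^6) = 0.0181 T.

B ≈ 181 G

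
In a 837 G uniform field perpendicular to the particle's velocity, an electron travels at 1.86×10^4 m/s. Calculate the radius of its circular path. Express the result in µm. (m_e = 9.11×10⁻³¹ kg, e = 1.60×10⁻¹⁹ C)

r ≈ 1.27 µm

The magnetic force provides the centripetal force: qvB = mv²/r, so r = mv/(qB).
r = (9.11×10^-31 kg)(1.86×10^4 m/s) / [(1×1.60×10^-19 C)(0.0837 T)] = 1.27×10^-6 m.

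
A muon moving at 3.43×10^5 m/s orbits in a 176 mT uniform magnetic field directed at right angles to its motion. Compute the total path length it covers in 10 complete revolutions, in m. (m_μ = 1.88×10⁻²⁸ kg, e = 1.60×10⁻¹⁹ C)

L ≈ 0.144 m

r = mv/(qB) = 2.29×10^-3 m, so one revolution covers 2πr = 0.0144 m.
In 10 revolutions: L = 10·2πr = 0.144 m.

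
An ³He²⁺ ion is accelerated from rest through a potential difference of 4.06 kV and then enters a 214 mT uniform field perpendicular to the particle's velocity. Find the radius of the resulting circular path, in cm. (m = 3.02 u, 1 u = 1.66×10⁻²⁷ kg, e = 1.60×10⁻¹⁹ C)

r ≈ 5.27 cm

The kinetic energy gained is K = qV = (2×1.60×10^-19)(4060) = 1.30×10^-15 J.
v = √(2K/m) = 7.20×10^5 m/s.
r = mv/(qB) = (5.01×10^-27)(7.20×10^5) / [(2×1.60×10^-19)(0.214)] = 0.0527 m.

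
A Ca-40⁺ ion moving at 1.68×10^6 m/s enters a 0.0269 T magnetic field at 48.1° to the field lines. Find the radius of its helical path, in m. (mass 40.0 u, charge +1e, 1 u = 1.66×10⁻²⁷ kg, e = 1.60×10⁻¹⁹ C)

r ≈ 19.3 m

Only the perpendicular component v⊥ = v sin48.1° = 1.25×10^6 m/s is bent by the field.
r = m v⊥ /(qB) = (6.64×10^-26)(1.25×10^6) / [(1×1.60×10^-19)(0.0269)] = 19.3 m.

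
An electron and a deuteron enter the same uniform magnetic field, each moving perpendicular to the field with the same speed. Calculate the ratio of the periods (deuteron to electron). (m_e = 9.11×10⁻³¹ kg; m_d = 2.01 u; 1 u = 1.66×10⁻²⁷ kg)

ratio ≈ 3660

T = 2πm/(qB) is independent of speed, so T₂/T₁ = (m₂/q₂)/(m₁/q₁).
T_{deuteron}/T_{electron} = (3.34×10^-27/1e) / (9.11×10^-31/1e) = 3660.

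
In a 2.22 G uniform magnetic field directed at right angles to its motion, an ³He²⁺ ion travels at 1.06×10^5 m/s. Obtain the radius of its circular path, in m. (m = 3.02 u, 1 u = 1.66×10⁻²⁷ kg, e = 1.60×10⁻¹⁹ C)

r ≈ 7.48 m

The magnetic force provides the centripetal force: qvB = mv²/r, so r = mv/(qB).
r = (5.01×10^-27 kg)(1.06×10^5 m/s) / [(2×1.60×10^-19 C)(2.22×10^-4 T)] = 7.48 m.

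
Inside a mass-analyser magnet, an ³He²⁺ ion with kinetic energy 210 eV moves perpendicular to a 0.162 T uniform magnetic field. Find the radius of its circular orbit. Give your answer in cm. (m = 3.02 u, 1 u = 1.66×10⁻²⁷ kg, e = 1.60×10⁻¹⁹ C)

r ≈ 1.12 cm

Convert the energy: K = 210 eV = 3.36×10^-17 J.
v = √(2K/m) = √(2·3.36×10^-17/5.01×10^-27) = 1.16×10^5 m/s.
r = mv/(qB) = (5.01×10^-27)(1.16×10^5) / [(2×1.60×10^-19)(0.162)] = 0.0112 m.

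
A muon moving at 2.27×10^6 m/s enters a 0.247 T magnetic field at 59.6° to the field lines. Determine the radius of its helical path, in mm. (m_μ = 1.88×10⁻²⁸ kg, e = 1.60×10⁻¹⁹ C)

Only the perpendicular component v⊥ = v sin59.6° = 1.96×10^6 m/s is bent by the field.
r = m v⊥ /(qB) = (1.88×10^-28)(1.96×10^6) / [(1×1.60×10^-19)(0.247)] = 9.31×10^-3 m.

r ≈ 9.31 mm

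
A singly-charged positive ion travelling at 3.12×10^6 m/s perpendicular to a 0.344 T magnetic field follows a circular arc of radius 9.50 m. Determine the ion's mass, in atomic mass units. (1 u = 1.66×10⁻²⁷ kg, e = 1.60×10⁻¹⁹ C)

m ≈ 101 u

qvB = mv²/r ⇒ m = qBr/v.
m = (1×1.60×10^-19)(0.344)(9.50) / (3.12×10^6) = 1.68×10^-25 kg = 101 u.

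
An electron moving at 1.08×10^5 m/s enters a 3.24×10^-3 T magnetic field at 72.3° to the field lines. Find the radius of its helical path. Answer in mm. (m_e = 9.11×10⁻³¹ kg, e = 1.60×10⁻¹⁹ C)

Only the perpendicular component v⊥ = v sin72.3° = 1.03×10^5 m/s is bent by the field.
r = m v⊥ /(qB) = (9.11×10^-31)(1.03×10^5) / [(1×1.60×10^-19)(3.24×10^-3)] = 1.81×10^-4 m.

r ≈ 0.181 mm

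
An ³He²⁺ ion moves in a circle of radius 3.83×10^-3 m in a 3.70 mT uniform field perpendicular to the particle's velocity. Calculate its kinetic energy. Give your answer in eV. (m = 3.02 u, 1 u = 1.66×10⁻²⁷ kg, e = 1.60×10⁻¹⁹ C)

K ≈ 0.0128 eV

v = qBr/m = (2×1.60×10^-19)(3.70×10^-3)(3.83×10^-3) / (5.01×10^-27) = 905 m/s.
K = ½mv² = 0.5·(5.01×10^-27)·(905)² = 2.05×10^-21 J = 0.0128 eV.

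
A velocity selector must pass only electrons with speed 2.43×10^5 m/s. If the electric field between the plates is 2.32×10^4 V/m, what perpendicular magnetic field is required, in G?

B ≈ 955 G

qE = qvB ⇒ B = E/v = (2.32×10^4) / (2.43×10^5) = 0.0955 T.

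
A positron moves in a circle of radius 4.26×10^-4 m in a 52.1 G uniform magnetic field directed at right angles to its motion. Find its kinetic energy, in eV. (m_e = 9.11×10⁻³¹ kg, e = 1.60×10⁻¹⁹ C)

v = qBr/m = (1×1.60×10^-19)(5.21×10^-3)(4.26×10^-4) / (9.11×10^-31) = 3.90×10^5 m/s.
K = ½mv² = 0.5·(9.11×10^-31)·(3.90×10^5)² = 6.92×10^-20 J = 0.433 eV.

K ≈ 0.433 eV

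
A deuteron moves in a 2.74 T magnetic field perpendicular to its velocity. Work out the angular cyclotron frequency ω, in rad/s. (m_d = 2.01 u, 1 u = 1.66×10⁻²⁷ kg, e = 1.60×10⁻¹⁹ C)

ω ≈ 1.31×10^8 rad/s

ω = qB/m = (1×1.60×10^-19)(2.74) / (3.34×10^-27) = 1.31×10^8 rad/s.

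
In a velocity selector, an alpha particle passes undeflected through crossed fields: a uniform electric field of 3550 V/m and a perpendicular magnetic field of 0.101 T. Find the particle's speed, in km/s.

v ≈ 35.1 km/s

For zero net force, qE = qvB, so v = E/B.
v = (3550) / (0.101) = 3.51×10^4 m/s.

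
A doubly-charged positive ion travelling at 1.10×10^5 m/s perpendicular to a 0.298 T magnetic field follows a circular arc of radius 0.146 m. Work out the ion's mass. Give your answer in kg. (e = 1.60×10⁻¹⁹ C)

m ≈ 1.27×10^-25 kg

qvB = mv²/r ⇒ m = qBr/v.
m = (2×1.60×10^-19)(0.298)(0.146) / (1.10×10^5) = 1.27×10^-25 kg.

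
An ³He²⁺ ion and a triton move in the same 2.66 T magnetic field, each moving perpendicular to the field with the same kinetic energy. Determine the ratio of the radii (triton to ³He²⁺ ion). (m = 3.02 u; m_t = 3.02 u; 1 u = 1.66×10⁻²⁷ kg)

r = √(2mK)/(qB) ⇒ at equal K, r ∝ √m/q.
r_{triton}/r_{³He²⁺ ion} = 2.00.

ratio ≈ 2.00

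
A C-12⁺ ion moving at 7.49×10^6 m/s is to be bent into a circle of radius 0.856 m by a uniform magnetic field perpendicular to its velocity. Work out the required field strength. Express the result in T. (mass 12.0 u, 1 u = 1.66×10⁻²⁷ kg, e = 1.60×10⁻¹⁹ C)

qvB = mv²/r gives B = mv/(qr).
B = (1.99×10^-26)(7.49×10^6) / [(1×1.60×10^-19)(0.856)] = 1.09 T.

B ≈ 1.09 T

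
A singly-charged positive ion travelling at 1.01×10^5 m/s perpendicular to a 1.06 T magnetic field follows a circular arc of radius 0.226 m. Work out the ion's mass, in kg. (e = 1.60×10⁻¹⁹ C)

m ≈ 3.80×10^-25 kg

qvB = mv²/r ⇒ m = qBr/v.
m = (1×1.60×10^-19)(1.06)(0.226) / (1.01×10^5) = 3.80×10^-25 kg.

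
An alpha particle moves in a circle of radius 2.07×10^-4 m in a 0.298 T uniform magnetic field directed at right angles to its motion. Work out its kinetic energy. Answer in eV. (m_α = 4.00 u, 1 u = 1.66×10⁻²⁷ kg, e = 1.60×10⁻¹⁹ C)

v = qBr/m = (2×1.60×10^-19)(0.298)(2.07×10^-4) / (6.64×10^-27) = 2970 m/s.
K = ½mv² = 0.5·(6.64×10^-27)·(2970)² = 2.93×10^-20 J = 0.183 eV.

K ≈ 0.183 eV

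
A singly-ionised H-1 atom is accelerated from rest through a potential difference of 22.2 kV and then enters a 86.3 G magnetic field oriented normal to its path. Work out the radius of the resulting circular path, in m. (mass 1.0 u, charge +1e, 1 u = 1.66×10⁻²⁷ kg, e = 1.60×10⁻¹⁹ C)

r ≈ 2.49 m

The kinetic energy gained is K = qV = (1×1.60×10^-19)(2.22×10^4) = 3.55×10^-15 J.
v = √(2K/m) = 2.07×10^6 m/s.
r = mv/(qB) = (1.66×10^-27)(2.07×10^6) / [(1×1.60×10^-19)(8.63×10^-3)] = 2.49 m.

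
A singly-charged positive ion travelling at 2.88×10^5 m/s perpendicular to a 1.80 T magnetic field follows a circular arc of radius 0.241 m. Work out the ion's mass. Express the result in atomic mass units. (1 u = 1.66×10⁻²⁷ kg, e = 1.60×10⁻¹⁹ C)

m ≈ 145 u

qvB = mv²/r ⇒ m = qBr/v.
m = (1×1.60×10^-19)(1.80)(0.241) / (2.88×10^5) = 2.41×10^-25 kg = 145 u.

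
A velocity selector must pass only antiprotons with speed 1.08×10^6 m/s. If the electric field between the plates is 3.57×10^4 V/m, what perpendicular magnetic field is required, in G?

qE = qvB ⇒ B = E/v = (3.57×10^4) / (1.08×10^6) = 0.0331 T.

B ≈ 331 G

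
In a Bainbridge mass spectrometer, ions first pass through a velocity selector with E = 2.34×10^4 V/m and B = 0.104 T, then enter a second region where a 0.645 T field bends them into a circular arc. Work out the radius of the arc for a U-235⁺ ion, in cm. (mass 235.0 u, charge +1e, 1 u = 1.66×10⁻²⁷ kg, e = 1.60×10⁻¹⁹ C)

The selector passes v = E/B = 2.34×10^4/0.104 = 2.25×10^5 m/s.
In the deflection region, r = mv/(qB₂) = (3.90×10^-25)(2.25×10^5) / [(1×1.60×10^-19)(0.645)] = 0.851 m.

r ≈ 85.1 cm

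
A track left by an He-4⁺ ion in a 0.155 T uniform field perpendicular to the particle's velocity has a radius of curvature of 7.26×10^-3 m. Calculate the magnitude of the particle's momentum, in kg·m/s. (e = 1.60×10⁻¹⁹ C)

p ≈ 1.80×10^-22 kg·m/s

Since qvB = mv²/r, the momentum p = mv = qBr.
p = (1×1.60×10^-19)(0.155)(7.26×10^-3) = 1.80×10^-22 kg·m/s.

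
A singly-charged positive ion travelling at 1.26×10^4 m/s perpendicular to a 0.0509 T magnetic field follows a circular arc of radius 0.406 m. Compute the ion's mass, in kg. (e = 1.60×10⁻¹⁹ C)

m ≈ 2.62×10^-25 kg

qvB = mv²/r ⇒ m = qBr/v.
m = (1×1.60×10^-19)(0.0509)(0.406) / (1.26×10^4) = 2.62×10^-25 kg.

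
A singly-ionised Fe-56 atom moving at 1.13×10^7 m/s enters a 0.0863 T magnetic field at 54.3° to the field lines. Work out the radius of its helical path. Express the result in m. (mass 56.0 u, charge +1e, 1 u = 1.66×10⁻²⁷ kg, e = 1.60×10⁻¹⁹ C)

Only the perpendicular component v⊥ = v sin54.3° = 9.18×10^6 m/s is bent by the field.
r = m v⊥ /(qB) = (9.30×10^-26)(9.18×10^6) / [(1×1.60×10^-19)(0.0863)] = 61.8 m.

r ≈ 61.8 m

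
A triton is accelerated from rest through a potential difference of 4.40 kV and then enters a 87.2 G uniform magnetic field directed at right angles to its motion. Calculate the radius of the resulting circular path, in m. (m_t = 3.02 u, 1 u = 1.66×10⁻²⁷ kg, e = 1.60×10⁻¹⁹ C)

The kinetic energy gained is K = qV = (1×1.60×10^-19)(4400) = 7.04×10^-16 J.
v = √(2K/m) = 5.30×10^5 m/s.
r = mv/(qB) = (5.01×10^-27)(5.30×10^5) / [(1×1.60×10^-19)(8.72×10^-3)] = 1.90 m.

r ≈ 1.90 m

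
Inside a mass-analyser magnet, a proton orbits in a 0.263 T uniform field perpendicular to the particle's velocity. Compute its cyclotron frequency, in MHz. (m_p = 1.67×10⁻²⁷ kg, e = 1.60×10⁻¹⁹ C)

f ≈ 4.01 MHz

f = qB/(2πm) = (1×1.60×10^-19)(0.263) / [2π(1.67×10^-27)] = 4.01×10^6 Hz.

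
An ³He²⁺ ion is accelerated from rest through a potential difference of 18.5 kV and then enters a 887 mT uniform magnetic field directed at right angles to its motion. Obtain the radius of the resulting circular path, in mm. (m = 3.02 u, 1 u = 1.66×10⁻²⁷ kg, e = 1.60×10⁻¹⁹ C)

The kinetic energy gained is K = qV = (2×1.60×10^-19)(1.85×10^4) = 5.92×10^-15 J.
v = √(2K/m) = 1.54×10^6 m/s.
r = mv/(qB) = (5.01×10^-27)(1.54×10^6) / [(2×1.60×10^-19)(0.887)] = 0.0271 m.

r ≈ 27.1 mm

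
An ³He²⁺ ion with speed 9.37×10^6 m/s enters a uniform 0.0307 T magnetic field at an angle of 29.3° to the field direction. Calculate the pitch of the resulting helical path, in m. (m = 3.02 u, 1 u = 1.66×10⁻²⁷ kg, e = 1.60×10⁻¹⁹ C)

The velocity component along B is v∥ = v cos29.3° = 8.17×10^6 m/s.
The cyclotron period T = 2πm/(qB) = 3.21×10^-6 s is set by m, q, B alone.
Pitch = v∥·T = (8.17×10^6)(3.21×10^-6) = 26.2 m.

pitch ≈ 26.2 m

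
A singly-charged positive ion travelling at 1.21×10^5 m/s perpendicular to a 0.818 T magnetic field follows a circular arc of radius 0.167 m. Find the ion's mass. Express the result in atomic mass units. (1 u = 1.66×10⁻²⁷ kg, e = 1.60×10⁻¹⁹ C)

qvB = mv²/r ⇒ m = qBr/v.
m = (1×1.60×10^-19)(0.818)(0.167) / (1.21×10^5) = 1.81×10^-25 kg = 109 u.

m ≈ 109 u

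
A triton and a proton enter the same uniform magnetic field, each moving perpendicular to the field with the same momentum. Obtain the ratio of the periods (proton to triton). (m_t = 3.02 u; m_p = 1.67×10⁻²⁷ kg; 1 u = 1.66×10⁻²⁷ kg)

ratio ≈ 0.333

T = 2πm/(qB) is independent of speed, so T₂/T₁ = (m₂/q₂)/(m₁/q₁).
T_{proton}/T_{triton} = (1.67×10^-27/1e) / (5.01×10^-27/1e) = 0.333.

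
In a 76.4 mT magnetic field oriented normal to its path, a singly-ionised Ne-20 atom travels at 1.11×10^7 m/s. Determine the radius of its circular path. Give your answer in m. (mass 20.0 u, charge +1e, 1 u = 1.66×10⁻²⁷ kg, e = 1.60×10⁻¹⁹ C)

The magnetic force provides the centripetal force: qvB = mv²/r, so r = mv/(qB).
r = (3.32×10^-26 kg)(1.11×10^7 m/s) / [(1×1.60×10^-19 C)(0.0764 T)] = 30.1 m.

r ≈ 30.1 m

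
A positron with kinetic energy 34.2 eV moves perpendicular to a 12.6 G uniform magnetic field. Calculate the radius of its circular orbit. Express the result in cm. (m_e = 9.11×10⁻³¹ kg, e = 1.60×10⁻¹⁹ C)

r ≈ 1.57 cm

Convert the energy: K = 34.2 eV = 5.47×10^-18 J.
v = √(2K/m) = √(2·5.47×10^-18/9.11×10^-31) = 3.47×10^6 m/s.
r = mv/(qB) = (9.11×10^-31)(3.47×10^6) / [(1×1.60×10^-19)(1.26×10^-3)] = 0.0157 m.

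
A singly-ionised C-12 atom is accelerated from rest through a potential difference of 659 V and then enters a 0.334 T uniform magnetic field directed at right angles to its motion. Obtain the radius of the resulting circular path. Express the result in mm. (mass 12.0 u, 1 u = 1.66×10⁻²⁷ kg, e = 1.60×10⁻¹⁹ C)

r ≈ 38.4 mm

The kinetic energy gained is K = qV = (1×1.60×10^-19)(659) = 1.05×10^-16 J.
v = √(2K/m) = 1.03×10^5 m/s.
r = mv/(qB) = (1.99×10^-26)(1.03×10^5) / [(1×1.60×10^-19)(0.334)] = 0.0384 m.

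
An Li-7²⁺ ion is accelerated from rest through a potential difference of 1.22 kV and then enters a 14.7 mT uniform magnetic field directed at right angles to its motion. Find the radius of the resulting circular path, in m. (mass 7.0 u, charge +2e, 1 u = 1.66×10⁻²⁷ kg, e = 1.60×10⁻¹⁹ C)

The kinetic energy gained is K = qV = (2×1.60×10^-19)(1220) = 3.90×10^-16 J.
v = √(2K/m) = 2.59×10^5 m/s.
r = mv/(qB) = (1.16×10^-26)(2.59×10^5) / [(2×1.60×10^-19)(0.0147)] = 0.640 m.

r ≈ 0.640 m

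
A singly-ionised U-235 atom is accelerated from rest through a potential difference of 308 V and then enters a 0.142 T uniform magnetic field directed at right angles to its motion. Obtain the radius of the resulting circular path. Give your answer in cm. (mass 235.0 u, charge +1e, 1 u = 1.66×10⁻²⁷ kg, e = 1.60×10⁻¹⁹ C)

The kinetic energy gained is K = qV = (1×1.60×10^-19)(308) = 4.93×10^-17 J.
v = √(2K/m) = 1.59×10^4 m/s.
r = mv/(qB) = (3.90×10^-25)(1.59×10^4) / [(1×1.60×10^-19)(0.142)] = 0.273 m.

r ≈ 27.3 cm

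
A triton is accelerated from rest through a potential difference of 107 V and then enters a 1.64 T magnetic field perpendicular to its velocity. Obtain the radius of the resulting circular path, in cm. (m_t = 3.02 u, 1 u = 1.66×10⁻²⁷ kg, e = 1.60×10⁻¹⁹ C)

The kinetic energy gained is K = qV = (1×1.60×10^-19)(107) = 1.71×10^-17 J.
v = √(2K/m) = 8.26×10^4 m/s.
r = mv/(qB) = (5.01×10^-27)(8.26×10^4) / [(1×1.60×10^-19)(1.64)] = 1.58×10^-3 m.

r ≈ 0.158 cm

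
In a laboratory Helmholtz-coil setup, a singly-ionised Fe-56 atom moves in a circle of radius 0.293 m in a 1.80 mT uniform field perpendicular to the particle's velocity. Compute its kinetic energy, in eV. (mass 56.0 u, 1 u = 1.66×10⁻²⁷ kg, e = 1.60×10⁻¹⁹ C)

v = qBr/m = (1×1.60×10^-19)(1.80×10^-3)(0.293) / (9.30×10^-26) = 908 m/s.
K = ½mv² = 0.5·(9.30×10^-26)·(908)² = 3.83×10^-20 J = 0.239 eV.

K ≈ 0.239 eV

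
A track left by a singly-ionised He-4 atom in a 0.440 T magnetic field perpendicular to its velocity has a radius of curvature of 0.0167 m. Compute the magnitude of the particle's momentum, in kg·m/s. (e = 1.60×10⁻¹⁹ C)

p ≈ 1.18×10^-21 kg·m/s

Since qvB = mv²/r, the momentum p = mv = qBr.
p = (1×1.60×10^-19)(0.440)(0.0167) = 1.18×10^-21 kg·m/s.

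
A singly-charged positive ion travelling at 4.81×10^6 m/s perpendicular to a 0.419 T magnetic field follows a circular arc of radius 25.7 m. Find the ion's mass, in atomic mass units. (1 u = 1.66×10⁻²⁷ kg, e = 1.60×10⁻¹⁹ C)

m ≈ 216 u

qvB = mv²/r ⇒ m = qBr/v.
m = (1×1.60×10^-19)(0.419)(25.7) / (4.81×10^6) = 3.58×10^-25 kg = 216 u.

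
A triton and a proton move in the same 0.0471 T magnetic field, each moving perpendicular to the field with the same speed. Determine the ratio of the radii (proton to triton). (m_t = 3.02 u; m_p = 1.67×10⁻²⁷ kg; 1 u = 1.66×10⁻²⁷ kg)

ratio ≈ 0.333

r = mv/(qB) ⇒ at equal v, r ∝ m/q.
r_{proton}/r_{triton} = 0.333.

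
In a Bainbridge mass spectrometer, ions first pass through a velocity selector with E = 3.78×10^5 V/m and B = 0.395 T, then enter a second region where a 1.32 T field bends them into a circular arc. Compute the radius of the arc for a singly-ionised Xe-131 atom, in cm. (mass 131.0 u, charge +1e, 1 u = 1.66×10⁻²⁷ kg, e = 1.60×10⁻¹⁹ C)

The selector passes v = E/B = 3.78×10^5/0.395 = 9.57×10^5 m/s.
In the deflection region, r = mv/(qB₂) = (2.17×10^-25)(9.57×10^5) / [(1×1.60×10^-19)(1.32)] = 0.985 m.

r ≈ 98.5 cm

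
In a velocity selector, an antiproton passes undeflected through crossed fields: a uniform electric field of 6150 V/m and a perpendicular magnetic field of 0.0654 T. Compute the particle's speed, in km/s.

For zero net force, qE = qvB, so v = E/B.
v = (6150) / (0.0654) = 9.40×10^4 m/s.

v ≈ 94.0 km/s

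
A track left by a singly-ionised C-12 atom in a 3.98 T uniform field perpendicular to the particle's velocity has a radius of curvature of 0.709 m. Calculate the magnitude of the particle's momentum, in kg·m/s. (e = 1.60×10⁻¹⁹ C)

p ≈ 4.51×10^-19 kg·m/s

Since qvB = mv²/r, the momentum p = mv = qBr.
p = (1×1.60×10^-19)(3.98)(0.709) = 4.51×10^-19 kg·m/s.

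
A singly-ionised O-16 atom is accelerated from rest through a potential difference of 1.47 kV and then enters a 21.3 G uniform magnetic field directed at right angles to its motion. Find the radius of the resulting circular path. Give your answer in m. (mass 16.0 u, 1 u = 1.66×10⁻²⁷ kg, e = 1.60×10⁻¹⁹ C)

r ≈ 10.4 m

The kinetic energy gained is K = qV = (1×1.60×10^-19)(1470) = 2.35×10^-16 J.
v = √(2K/m) = 1.33×10^5 m/s.
r = mv/(qB) = (2.66×10^-26)(1.33×10^5) / [(1×1.60×10^-19)(2.13×10^-3)] = 10.4 m.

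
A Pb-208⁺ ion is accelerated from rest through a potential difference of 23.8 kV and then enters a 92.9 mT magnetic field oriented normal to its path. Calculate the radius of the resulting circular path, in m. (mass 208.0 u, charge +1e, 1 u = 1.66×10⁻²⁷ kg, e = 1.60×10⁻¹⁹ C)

r ≈ 3.45 m

The kinetic energy gained is K = qV = (1×1.60×10^-19)(2.38×10^4) = 3.81×10^-15 J.
v = √(2K/m) = 1.49×10^5 m/s.
r = mv/(qB) = (3.45×10^-25)(1.49×10^5) / [(1×1.60×10^-19)(0.0929)] = 3.45 m.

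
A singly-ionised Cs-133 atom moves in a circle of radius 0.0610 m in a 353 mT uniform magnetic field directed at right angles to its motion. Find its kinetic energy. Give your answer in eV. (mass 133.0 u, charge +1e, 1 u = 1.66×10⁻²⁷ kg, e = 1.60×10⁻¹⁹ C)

K ≈ 168 eV

v = qBr/m = (1×1.60×10^-19)(0.353)(0.0610) / (2.21×10^-25) = 1.56×10^4 m/s.
K = ½mv² = 0.5·(2.21×10^-25)·(1.56×10^4)² = 2.69×10^-17 J = 168 eV.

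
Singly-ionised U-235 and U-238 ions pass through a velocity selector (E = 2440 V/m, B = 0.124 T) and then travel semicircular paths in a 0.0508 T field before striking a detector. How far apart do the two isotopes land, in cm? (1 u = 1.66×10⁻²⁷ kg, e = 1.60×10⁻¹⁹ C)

Δd ≈ 2.41 cm

Both emerge at v = E/B₁ = 1.97×10^4 m/s.
r = mv/(qB₂), so r₁ = 0.9444 m and r₂ = 0.9565 m, giving Δr = 0.0121 m.
After a semicircle each ion lands a diameter 2r from the entry slit, so the separation is 2Δr = 0.0241 m.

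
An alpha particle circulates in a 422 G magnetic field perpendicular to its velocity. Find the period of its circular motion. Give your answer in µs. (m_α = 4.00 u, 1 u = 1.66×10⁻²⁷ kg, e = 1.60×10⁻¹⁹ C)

The cyclotron period is independent of speed: T = 2πm/(qB).
T = 2π(6.64×10^-27) / [(2×1.60×10^-19)(0.0422)] = 3.09×10^-6 s.

T ≈ 3.09 µs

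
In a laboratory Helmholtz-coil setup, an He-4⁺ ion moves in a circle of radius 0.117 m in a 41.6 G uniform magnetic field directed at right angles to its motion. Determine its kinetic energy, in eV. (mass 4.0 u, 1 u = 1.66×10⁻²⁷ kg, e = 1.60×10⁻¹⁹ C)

K ≈ 2.85 eV

v = qBr/m = (1×1.60×10^-19)(4.16×10^-3)(0.117) / (6.64×10^-27) = 1.17×10^4 m/s.
K = ½mv² = 0.5·(6.64×10^-27)·(1.17×10^4)² = 4.57×10^-19 J = 2.85 eV.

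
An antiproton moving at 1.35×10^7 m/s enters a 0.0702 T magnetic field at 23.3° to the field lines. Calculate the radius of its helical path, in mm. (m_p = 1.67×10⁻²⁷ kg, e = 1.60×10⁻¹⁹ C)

Only the perpendicular component v⊥ = v sin23.3° = 5.34×10^6 m/s is bent by the field.
r = m v⊥ /(qB) = (1.67×10^-27)(5.34×10^6) / [(1×1.60×10^-19)(0.0702)] = 0.794 m.

r ≈ 794 mm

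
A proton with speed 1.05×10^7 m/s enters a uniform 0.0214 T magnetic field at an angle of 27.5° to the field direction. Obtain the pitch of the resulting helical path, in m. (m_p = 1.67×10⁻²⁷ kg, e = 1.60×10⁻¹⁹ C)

pitch ≈ 28.5 m

The velocity component along B is v∥ = v cos27.5° = 9.31×10^6 m/s.
The cyclotron period T = 2πm/(qB) = 3.06×10^-6 s is set by m, q, B alone.
Pitch = v∥·T = (9.31×10^6)(3.06×10^-6) = 28.5 m.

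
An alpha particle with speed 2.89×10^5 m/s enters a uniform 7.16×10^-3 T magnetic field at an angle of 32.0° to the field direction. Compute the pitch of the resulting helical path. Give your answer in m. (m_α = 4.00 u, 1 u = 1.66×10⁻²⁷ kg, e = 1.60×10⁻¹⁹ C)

The velocity component along B is v∥ = v cos32.0° = 2.45×10^5 m/s.
The cyclotron period T = 2πm/(qB) = 1.82×10^-5 s is set by m, q, B alone.
Pitch = v∥·T = (2.45×10^5)(1.82×10^-5) = 4.46 m.

pitch ≈ 4.46 m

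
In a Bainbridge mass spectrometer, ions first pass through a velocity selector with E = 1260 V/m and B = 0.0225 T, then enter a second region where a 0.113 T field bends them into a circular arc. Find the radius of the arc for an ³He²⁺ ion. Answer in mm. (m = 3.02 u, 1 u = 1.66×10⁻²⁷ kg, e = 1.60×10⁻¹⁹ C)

The selector passes v = E/B = 1260/0.0225 = 5.60×10^4 m/s.
In the deflection region, r = mv/(qB₂) = (5.01×10^-27)(5.60×10^4) / [(2×1.60×10^-19)(0.113)] = 7.76×10^-3 m.

r ≈ 7.76 mm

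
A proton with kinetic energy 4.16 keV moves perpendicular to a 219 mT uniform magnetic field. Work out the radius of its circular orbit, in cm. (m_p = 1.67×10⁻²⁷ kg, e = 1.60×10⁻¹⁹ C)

r ≈ 4.26 cm

Convert the energy: K = 4.16 keV = 6.66×10^-16 J.
v = √(2K/m) = √(2·6.66×10^-16/1.67×10^-27) = 8.93×10^5 m/s.
r = mv/(qB) = (1.67×10^-27)(8.93×10^5) / [(1×1.60×10^-19)(0.219)] = 0.0426 m.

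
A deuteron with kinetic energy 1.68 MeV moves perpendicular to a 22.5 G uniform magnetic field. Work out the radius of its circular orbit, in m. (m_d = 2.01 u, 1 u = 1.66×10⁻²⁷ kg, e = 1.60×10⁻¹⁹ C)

r ≈ 118 m

Convert the energy: K = 1.68 MeV = 2.69×10^-13 J.
v = √(2K/m) = √(2·2.69×10^-13/3.34×10^-27) = 1.27×10^7 m/s.
r = mv/(qB) = (3.34×10^-27)(1.27×10^7) / [(1×1.60×10^-19)(2.25×10^-3)] = 118 m.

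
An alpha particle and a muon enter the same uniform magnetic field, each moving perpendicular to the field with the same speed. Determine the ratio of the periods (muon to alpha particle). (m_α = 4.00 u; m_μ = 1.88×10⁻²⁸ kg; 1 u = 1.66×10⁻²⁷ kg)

ratio ≈ 0.0566

T = 2πm/(qB) is independent of speed, so T₂/T₁ = (m₂/q₂)/(m₁/q₁).
T_{muon}/T_{alpha particle} = (1.88×10^-28/1e) / (6.64×10^-27/2e) = 0.0566.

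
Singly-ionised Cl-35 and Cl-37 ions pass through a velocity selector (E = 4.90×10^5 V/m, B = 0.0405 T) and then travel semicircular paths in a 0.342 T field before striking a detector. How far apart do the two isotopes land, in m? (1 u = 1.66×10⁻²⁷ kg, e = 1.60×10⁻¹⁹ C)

Δd ≈ 1.47 m

Both emerge at v = E/B₁ = 1.21×10^7 m/s.
r = mv/(qB₂), so r₁ = 12.846 m and r₂ = 13.580 m, giving Δr = 0.734 m.
After a semicircle each ion lands a diameter 2r from the entry slit, so the separation is 2Δr = 1.47 m.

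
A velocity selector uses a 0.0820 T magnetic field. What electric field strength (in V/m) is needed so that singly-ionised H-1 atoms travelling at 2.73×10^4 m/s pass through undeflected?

qE = qvB ⇒ E = vB = (2.73×10^4)(0.0820) = 2240 V/m.

E ≈ 2240 V/m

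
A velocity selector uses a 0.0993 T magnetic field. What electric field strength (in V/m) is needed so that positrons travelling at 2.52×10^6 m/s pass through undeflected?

E ≈ 2.50×10^5 V/m

qE = qvB ⇒ E = vB = (2.52×10^6)(0.0993) = 2.50×10^5 V/m.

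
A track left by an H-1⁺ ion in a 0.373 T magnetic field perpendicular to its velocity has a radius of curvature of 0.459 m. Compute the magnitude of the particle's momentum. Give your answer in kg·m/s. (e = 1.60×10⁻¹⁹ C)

p ≈ 2.74×10^-20 kg·m/s

Since qvB = mv²/r, the momentum p = mv = qBr.
p = (1×1.60×10^-19)(0.373)(0.459) = 2.74×10^-20 kg·m/s.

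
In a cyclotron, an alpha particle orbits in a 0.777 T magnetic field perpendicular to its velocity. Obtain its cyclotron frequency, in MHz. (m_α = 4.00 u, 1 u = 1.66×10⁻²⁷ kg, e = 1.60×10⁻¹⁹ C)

f = qB/(2πm) = (2×1.60×10^-19)(0.777) / [2π(6.64×10^-27)] = 5.96×10^6 Hz.

f ≈ 5.96 MHz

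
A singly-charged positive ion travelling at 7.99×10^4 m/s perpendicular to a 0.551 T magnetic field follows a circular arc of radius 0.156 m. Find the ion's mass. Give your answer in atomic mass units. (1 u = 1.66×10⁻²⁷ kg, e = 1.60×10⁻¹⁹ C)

qvB = mv²/r ⇒ m = qBr/v.
m = (1×1.60×10^-19)(0.551)(0.156) / (7.99×10^4) = 1.72×10^-25 kg = 104 u.

m ≈ 104 u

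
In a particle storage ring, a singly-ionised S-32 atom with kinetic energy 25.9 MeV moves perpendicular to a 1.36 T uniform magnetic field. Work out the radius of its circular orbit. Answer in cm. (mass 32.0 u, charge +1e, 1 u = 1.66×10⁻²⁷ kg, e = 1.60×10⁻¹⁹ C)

r ≈ 305 cm

Convert the energy: K = 25.9 MeV = 4.14×10^-12 J.
v = √(2K/m) = √(2·4.14×10^-12/5.31×10^-26) = 1.25×10^7 m/s.
r = mv/(qB) = (5.31×10^-26)(1.25×10^7) / [(1×1.60×10^-19)(1.36)] = 3.05 m.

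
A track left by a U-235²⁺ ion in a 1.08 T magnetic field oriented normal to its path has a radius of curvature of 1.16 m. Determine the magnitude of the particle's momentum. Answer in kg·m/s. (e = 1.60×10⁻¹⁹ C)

p ≈ 4.01×10^-19 kg·m/s

Since qvB = mv²/r, the momentum p = mv = qBr.
p = (2×1.60×10^-19)(1.08)(1.16) = 4.01×10^-19 kg·m/s.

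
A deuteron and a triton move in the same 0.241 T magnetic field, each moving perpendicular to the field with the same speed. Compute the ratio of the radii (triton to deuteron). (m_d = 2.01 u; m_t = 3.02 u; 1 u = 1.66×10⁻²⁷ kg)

r = mv/(qB) ⇒ at equal v, r ∝ m/q.
r_{triton}/r_{deuteron} = 1.50.

ratio ≈ 1.50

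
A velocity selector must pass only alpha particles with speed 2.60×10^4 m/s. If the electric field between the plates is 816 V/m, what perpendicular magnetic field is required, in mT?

B ≈ 31.4 mT

qE = qvB ⇒ B = E/v = (816) / (2.60×10^4) = 0.0314 T.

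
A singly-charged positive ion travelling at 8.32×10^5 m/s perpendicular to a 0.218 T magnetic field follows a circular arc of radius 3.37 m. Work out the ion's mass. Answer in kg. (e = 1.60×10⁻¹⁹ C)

qvB = mv²/r ⇒ m = qBr/v.
m = (1×1.60×10^-19)(0.218)(3.37) / (8.32×10^5) = 1.41×10^-25 kg.

m ≈ 1.41×10^-25 kg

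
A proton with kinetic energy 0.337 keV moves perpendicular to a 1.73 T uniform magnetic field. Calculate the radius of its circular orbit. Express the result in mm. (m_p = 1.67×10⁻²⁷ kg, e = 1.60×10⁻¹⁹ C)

Convert the energy: K = 0.337 keV = 5.39×10^-17 J.
v = √(2K/m) = √(2·5.39×10^-17/1.67×10^-27) = 2.54×10^5 m/s.
r = mv/(qB) = (1.67×10^-27)(2.54×10^5) / [(1×1.60×10^-19)(1.73)] = 1.53×10^-3 m.

r ≈ 1.53 mm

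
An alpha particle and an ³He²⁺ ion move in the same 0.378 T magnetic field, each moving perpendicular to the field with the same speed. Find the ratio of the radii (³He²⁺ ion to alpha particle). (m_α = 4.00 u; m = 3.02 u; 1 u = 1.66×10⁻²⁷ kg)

r = mv/(qB) ⇒ at equal v, r ∝ m/q.
r_{³He²⁺ ion}/r_{alpha particle} = 0.755.

ratio ≈ 0.755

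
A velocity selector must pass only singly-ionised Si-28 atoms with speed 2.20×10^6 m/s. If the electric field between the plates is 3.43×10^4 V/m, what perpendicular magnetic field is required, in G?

qE = qvB ⇒ B = E/v = (3.43×10^4) / (2.20×10^6) = 0.0156 T.

B ≈ 156 G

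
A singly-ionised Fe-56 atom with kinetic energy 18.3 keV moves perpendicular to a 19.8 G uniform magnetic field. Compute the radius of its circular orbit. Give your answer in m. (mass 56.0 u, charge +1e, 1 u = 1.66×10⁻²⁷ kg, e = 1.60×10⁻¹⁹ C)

r ≈ 73.6 m

Convert the energy: K = 18.3 keV = 2.93×10^-15 J.
v = √(2K/m) = √(2·2.93×10^-15/9.30×10^-26) = 2.51×10^5 m/s.
r = mv/(qB) = (9.30×10^-26)(2.51×10^5) / [(1×1.60×10^-19)(1.98×10^-3)] = 73.6 m.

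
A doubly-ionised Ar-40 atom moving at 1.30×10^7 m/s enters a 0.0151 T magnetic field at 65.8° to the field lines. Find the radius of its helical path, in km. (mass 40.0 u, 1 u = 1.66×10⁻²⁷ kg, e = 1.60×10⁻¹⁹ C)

r ≈ 0.163 km

Only the perpendicular component v⊥ = v sin65.8° = 1.19×10^7 m/s is bent by the field.
r = m v⊥ /(qB) = (6.64×10^-26)(1.19×10^7) / [(2×1.60×10^-19)(0.0151)] = 163 m.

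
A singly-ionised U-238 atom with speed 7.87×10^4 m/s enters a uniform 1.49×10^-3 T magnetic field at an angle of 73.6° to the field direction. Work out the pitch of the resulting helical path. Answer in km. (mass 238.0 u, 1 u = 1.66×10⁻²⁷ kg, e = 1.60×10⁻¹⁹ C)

The velocity component along B is v∥ = v cos73.6° = 2.22×10^4 m/s.
The cyclotron period T = 2πm/(qB) = 0.0104 s is set by m, q, B alone.
Pitch = v∥·T = (2.22×10^4)(0.0104) = 231 m.

pitch ≈ 0.231 km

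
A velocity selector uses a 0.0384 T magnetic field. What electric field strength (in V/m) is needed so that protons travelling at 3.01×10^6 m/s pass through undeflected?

qE = qvB ⇒ E = vB = (3.01×10^6)(0.0384) = 1.16×10^5 V/m.

E ≈ 1.16×10^5 V/m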